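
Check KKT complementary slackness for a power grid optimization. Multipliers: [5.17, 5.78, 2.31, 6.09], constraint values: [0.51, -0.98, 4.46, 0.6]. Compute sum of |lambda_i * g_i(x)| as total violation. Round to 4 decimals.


KKT complementary slackness check:
lambda_1 * g_1 = 5.17 * 0.51 = 2.6367
lambda_2 * g_2 = 5.78 * -0.98 = -5.6644
lambda_3 * g_3 = 2.31 * 4.46 = 10.3026
lambda_4 * g_4 = 6.09 * 0.6 = 3.654
Total violation = 2.6367 + 5.6644 + 10.3026 + 3.654 = 22.2577


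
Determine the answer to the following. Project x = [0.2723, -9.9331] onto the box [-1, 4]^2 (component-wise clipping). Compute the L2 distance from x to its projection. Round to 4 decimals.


Project each component onto [-1, 4].
clip(0.2723) = 0.2723, clip(-9.9331) = -1.0
Projection = [0.2723, -1.0]
Squared diffs: [0.0, 79.8003]
Distance = sqrt(79.8003) = 8.9331


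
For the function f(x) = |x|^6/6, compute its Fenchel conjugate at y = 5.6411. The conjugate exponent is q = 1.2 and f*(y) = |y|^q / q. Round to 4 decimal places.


The conjugate exponent q satisfies 1/p + 1/q = 1.
p = 6, so q = 6/(6 - 1) = 1.2
|y|^q = 5.6411^1.2 = 7.9733
f*(5.6411) = 7.9733 / 1.2 = 6.6444


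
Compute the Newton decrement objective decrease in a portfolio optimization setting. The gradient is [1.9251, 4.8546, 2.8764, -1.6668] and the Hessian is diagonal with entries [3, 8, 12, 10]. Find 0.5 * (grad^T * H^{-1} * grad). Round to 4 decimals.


Step 1: H is diagonal, so H^(-1) * g = [0.6417, 0.6068, 0.2397, -0.1667].
Step 2: g^T H^(-1) g = sum_i g_i^2 / H_ii
  = (1.9251)^2/3 + (4.8546)^2/8 + (2.8764)^2/12 + (-1.6668)^2/10
  = 1.2353 + 2.9459 + 0.6895 + 0.2778 = 5.1485
Step 3: Objective decrease = 0.5 * g^T H^(-1) g = 2.5743


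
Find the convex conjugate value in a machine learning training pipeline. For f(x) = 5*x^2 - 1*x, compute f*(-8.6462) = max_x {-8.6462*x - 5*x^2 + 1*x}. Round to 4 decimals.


f*(y) = sup_x {y*x - a*x^2 - b*x} = sup_x {(y-b)*x - a*x^2}
FOC: (y - b) - 2a*x = 0 => x* = (y - b)/(2a)
x* = (-8.6462 + 1)/(2*5) = -0.7646
f*(-8.6462) = (y-b)^2/(4a) = (-8.6462 + 1)^2/(4*5)
= 58.4644/20 = 2.9232


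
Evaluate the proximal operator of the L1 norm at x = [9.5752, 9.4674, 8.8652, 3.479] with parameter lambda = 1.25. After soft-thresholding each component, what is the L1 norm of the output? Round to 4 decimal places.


Soft-thresholding with lambda = 1.25:
prox(9.5752) = sign(9.5752)*max(|9.5752| - 1.25, 0) = 8.3252
prox(9.4674) = sign(9.4674)*max(|9.4674| - 1.25, 0) = 8.2174
prox(8.8652) = sign(8.8652)*max(|8.8652| - 1.25, 0) = 7.6152
prox(3.479) = sign(3.479)*max(|3.479| - 1.25, 0) = 2.229
prox(x) = [8.3252, 8.2174, 7.6152, 2.229]
||prox(x)||_1 = 8.3252 + 8.2174 + 7.6152 + 2.229 = 26.3868


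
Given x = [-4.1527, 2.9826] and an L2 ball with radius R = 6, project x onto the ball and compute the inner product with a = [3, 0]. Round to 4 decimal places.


Step 1: Compute ||x|| (intermediates to 6 decimals).
||x|| = sqrt((-4.1527)^2 + 2.9826^2) = 5.112809
Step 2: Project.
Since ||x|| <= R, proj = x (no scaling needed).
proj(x) = [-4.1527, 2.9826]
Step 3: Dot product.
a^T * proj(x) = 3*(-4.1527) + 0*2.9826 = -12.4581


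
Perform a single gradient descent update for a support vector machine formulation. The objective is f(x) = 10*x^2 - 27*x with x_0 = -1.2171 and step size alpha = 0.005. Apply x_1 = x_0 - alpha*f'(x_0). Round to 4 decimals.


We compute the gradient at x_0 and apply the update.
f'(x) = 20*x - 27
f'(-1.2171) = 20*-1.2171 - 27 = -51.342
x_1 = -1.2171 - 0.005*-51.342 = -0.9604


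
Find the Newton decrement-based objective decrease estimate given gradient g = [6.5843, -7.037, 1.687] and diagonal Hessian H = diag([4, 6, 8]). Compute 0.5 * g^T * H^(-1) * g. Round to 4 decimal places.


Step 1: H is diagonal, so H^(-1) * g = [1.6461, -1.1728, 0.2109].
Step 2: g^T H^(-1) g = sum_i g_i^2 / H_ii
  = (6.5843)^2/4 + (-7.037)^2/6 + (1.687)^2/8
  = 10.8383 + 8.2532 + 0.3557 = 19.4472
Step 3: Objective decrease = 0.5 * g^T H^(-1) g = 9.7236


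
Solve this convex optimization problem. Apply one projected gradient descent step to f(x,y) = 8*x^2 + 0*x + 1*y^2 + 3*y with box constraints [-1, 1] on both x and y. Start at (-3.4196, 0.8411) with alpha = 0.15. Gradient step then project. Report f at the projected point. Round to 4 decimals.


Step 1: Compute gradient at (-3.4196, 0.8411).
grad_x = 2*8*-3.4196 + 0 = -54.7136
grad_y = 2*1*0.8411 + 3 = 4.6822
Step 2: Gradient step.
x_raw = -3.4196 - 0.15*-54.7136 = 4.7874
y_raw = 0.8411 - 0.15*4.6822 = 0.1388
Step 3: Project onto [-1, 1].
x_proj = clip(4.7874) = 1.0
y_proj = clip(0.1388) = 0.1388
Step 4: Evaluate f.
f(1.0, 0.1388) = 8.4356


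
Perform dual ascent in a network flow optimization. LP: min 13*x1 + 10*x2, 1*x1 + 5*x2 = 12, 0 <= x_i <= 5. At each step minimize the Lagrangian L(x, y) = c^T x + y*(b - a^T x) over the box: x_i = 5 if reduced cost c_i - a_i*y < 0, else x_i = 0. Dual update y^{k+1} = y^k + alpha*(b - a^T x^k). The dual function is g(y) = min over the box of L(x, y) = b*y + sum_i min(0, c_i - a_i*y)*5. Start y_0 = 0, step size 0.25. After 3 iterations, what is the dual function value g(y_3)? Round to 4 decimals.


Dual ascent for LP: min 13*x1 + 10*x2, 1*x1 + 5*x2 = 12, 0 <= x_i <= 5
Step 1: y^k = 0.0, reduced costs: (13.0, 10.0)
  x^k = (0.0, 0.0), subgradient = b - a^T x = 12.0
  y^{k+1} = 0.0 + 0.25*12.0 = 3.0
Step 2: y^k = 3.0, reduced costs: (10.0, -5.0)
  x^k = (0.0, 5.0), subgradient = b - a^T x = -13.0
  y^{k+1} = 3.0 + 0.25*-13.0 = -0.25
Step 3: y^k = -0.25, reduced costs: (13.25, 11.25)
  x^k = (0.0, 0.0), subgradient = b - a^T x = 12.0
  y^{k+1} = -0.25 + 0.25*12.0 = 2.75
Dual objective at y_3 = 2.75: reduced costs (10.25, -3.75), box minimizer x = (0.0, 5.0)
g(y_3) = b*y + (c1 - a1*y)*x1 + (c2 - a2*y)*x2 = 12*2.75 + 10.25*0.0 + (-3.75)*5.0 = 33.0 + 0.0 - 18.75 = 14.25


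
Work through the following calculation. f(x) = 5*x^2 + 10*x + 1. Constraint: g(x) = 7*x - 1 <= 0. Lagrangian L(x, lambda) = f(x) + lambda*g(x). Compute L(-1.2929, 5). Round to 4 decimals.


Step 1: Evaluate f(x).
f(-1.2929) = 5*(-1.2929)^2 + 10*(-1.2929) + 1 = -3.571
Step 2: Evaluate g(x).
g(-1.2929) = 7*-1.2929 - 1 = -10.0503
Step 3: Compute Lagrangian.
L = -3.571 + 5*-10.0503 = -53.8225


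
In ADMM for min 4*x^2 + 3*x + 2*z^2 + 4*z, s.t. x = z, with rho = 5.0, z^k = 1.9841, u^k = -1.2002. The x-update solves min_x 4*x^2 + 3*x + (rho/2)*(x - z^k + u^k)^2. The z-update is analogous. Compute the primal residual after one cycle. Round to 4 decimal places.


ADMM iteration with rho = 5.0, z^k = 1.9841, u^k = -1.2002
Step 1: x-update.
Minimize 4*x^2 + 3*x + (5.0/2)*(x - 1.9841 - 1.2002)^2
FOC: (2*4 + 5.0)*x = -3 + 5.0*(1.9841 + 1.2002)
x^{k+1} = 0.994
Step 2: z-update.
Minimize 2*z^2 + 4*z + (5.0/2)*(0.994 - z - 1.2002)^2
FOC: (2*2 + 5.0)*z = -4 + 5.0*(0.994 - 1.2002)
z^{k+1} = -0.559
Step 3: u-update.
u^{k+1} = -1.2002 + 0.994 + 0.559 = 0.3528
Step 4: Primal residual = |0.994 + 0.559| = 1.553


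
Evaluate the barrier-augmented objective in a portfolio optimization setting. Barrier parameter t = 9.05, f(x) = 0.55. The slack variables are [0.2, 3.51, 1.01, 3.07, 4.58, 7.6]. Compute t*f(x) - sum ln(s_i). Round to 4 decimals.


Step 1: Compute log-barrier.
ln values: [-1.6094, 1.2556, 0.01, 1.1217, 1.5217, 2.0281]
phi = -(-1.6094 + 1.2556 + 0.01 + 1.1217 + 1.5217 + 2.0281) = -4.3277
Step 2: Compute augmented objective.
t*f(x) = 9.05*0.55 = 4.9775
Total = 4.9775 - 4.3277 = 0.6498


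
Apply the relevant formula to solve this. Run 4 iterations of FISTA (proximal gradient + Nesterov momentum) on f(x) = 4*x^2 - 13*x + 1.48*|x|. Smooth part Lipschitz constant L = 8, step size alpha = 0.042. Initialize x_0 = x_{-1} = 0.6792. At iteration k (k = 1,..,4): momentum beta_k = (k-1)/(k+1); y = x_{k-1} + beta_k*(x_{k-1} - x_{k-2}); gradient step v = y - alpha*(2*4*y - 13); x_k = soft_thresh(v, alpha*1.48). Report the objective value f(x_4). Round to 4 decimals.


FISTA on f(x) = 4*x^2 - 13*x + 1.48*|x|
L = 8, alpha = 0.042
Iteration 1: beta = 0.0, y = 0.6792 + 0.0*(0.6792 - 0.6792) = 0.6792
  grad(y) = -7.5664, v = y - alpha*grad = 0.997
  prox(v) = soft_thresh(0.997, 0.0622) = 0.9348
Iteration 2: beta = 0.3333, y = 0.9348 + 0.3333*(0.9348 - 0.6792) = 1.02
  grad(y) = -4.8397, v = y - alpha*grad = 1.2233
  prox(v) = soft_thresh(1.2233, 0.0622) = 1.1611
Iteration 3: beta = 0.5, y = 1.1611 + 0.5*(1.1611 - 0.9348) = 1.2743
  grad(y) = -2.8056, v = y - alpha*grad = 1.3921
  prox(v) = soft_thresh(1.3921, 0.0622) = 1.33
Iteration 4: beta = 0.6, y = 1.33 + 0.6*(1.33 - 1.1611) = 1.4313
  grad(y) = -1.5498, v = y - alpha*grad = 1.4964
  prox(v) = soft_thresh(1.4964, 0.0622) = 1.4342
f(x_4) = 4*1.4342^2 - 13*1.4342 + 1.48*|1.4342| = -8.2943


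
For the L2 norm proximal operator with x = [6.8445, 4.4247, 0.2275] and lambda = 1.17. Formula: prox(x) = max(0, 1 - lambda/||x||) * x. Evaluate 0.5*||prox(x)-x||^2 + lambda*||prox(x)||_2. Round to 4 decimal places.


Step 1: Compute ||x||.
||x|| = 8.1533
Step 2: Compute scaling factor.
scale = max(0, 1 - 1.17/8.1533) = 0.8565
Step 3: prox(x) = [5.8623, 3.7898, 0.1949]
||prox(x)|| = 6.9833
Step 4: Proximal objective.
0.5*||prox-x||^2 = 0.6845
lambda*||prox|| = 8.1705
Total = 8.855


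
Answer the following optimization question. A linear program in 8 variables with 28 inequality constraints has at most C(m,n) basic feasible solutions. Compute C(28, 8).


Each vertex corresponds to some choice of n active constraints out of m, so the number of vertices is at most C(m, n) = m! / (n!(m-n)!).
m = 28, n = 8
Numerator: 28 * 27 * 26 * 25 * 24 * 23 * 22 * 21
Denominator: 8! = 40320
C(28, 8) = 3108105


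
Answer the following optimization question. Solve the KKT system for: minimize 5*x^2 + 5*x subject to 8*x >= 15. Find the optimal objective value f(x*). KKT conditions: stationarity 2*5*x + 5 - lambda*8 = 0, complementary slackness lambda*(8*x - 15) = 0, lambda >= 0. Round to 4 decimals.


Step 1: Try lambda = 0 (constraint inactive).
x_unc = -5/(2*5) = -0.5
Check: 8*-0.5 = -4.0 < 15 -- violated!
Step 2: Constraint must be active: 8*x = 15
x* = 15/8 = 1.875
lambda = (2*5*1.875 + 5)/8 = 2.9688
Step 3: Compute optimal value.
f(x*) = 5*1.875^2 + 5*1.875 = 26.9531


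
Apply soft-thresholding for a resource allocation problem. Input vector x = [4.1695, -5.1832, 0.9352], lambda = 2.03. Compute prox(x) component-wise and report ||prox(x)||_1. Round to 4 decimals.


Soft-thresholding with lambda = 2.03:
prox(4.1695) = sign(4.1695)*max(|4.1695| - 2.03, 0) = 2.1395
prox(-5.1832) = sign(-5.1832)*max(|-5.1832| - 2.03, 0) = -3.1532
prox(0.9352) = sign(0.9352)*max(|0.9352| - 2.03, 0) = 0.0
prox(x) = [2.1395, -3.1532, 0.0]
||prox(x)||_1 = 2.1395 + 3.1532 + 0.0 = 5.2927


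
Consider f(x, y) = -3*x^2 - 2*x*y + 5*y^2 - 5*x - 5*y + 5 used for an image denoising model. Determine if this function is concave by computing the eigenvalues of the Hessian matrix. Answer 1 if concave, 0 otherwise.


The Hessian of f(x,y) = -3*x^2 - 2*x*y + 5*y^2 - 5*x - 5*y + 5 is:
H = [[-6, -2], [-2, 10]]
Trace = -6 + 10 = 4
Determinant = -6*10 - (-2)^2 = -64
Discriminant = (4)^2 - 4*-64 = 272.0
Eigenvalues: lambda_1 = -6.2462, lambda_2 = 10.2462
The function is not concave.

0


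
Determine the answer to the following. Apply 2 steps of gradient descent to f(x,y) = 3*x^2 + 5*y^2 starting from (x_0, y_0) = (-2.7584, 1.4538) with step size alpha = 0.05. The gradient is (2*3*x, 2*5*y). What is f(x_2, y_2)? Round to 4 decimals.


Gradient descent on f(x,y) = 3*x^2 + 5*y^2.
Starting point: (-2.7584, 1.4538), alpha = 0.05
Step 1: grad_x = 2*3*-2.7584 = -16.5504, grad_y = 2*5*1.4538 = 14.538
  x_1 = -2.7584 - 0.05*-16.5504 = -1.9309
  y_1 = 1.4538 - 0.05*14.538 = 0.7269
Step 2: grad_x = 2*3*-1.9309 = -11.5853, grad_y = 2*5*0.7269 = 7.269
  x_2 = -1.9309 - 0.05*-11.5853 = -1.3516
  y_2 = 0.7269 - 0.05*7.269 = 0.3635
f(-1.3516, 0.3635) = 3*(-1.3516)^2 + 5*0.3635^2 = 6.1411


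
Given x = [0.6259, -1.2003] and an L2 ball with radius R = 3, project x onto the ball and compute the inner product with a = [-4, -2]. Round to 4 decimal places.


Step 1: Compute ||x|| (intermediates to 6 decimals).
||x|| = sqrt(0.6259^2 + (-1.2003)^2) = 1.353688
Step 2: Project.
Since ||x|| <= R, proj = x (no scaling needed).
proj(x) = [0.6259, -1.2003]
Step 3: Dot product.
a^T * proj(x) = -4*0.6259 - 2*(-1.2003) = -0.103


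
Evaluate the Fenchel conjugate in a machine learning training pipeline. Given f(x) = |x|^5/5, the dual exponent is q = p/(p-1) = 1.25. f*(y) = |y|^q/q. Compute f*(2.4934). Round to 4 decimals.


The conjugate exponent q satisfies 1/p + 1/q = 1.
p = 5, so q = 5/(5 - 1) = 1.25
|y|^q = 2.4934^1.25 = 3.1332
f*(2.4934) = 3.1332 / 1.25 = 2.5066


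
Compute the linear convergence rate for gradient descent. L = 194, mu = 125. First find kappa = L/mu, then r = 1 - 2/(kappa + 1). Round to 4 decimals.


Step 1: Compute the condition number.
kappa = L/mu = 194/125 = 1.552
Step 2: Compute the convergence rate.
r = 1 - 2/(kappa + 1) = 1 - 2*mu/(L + mu) = (L - mu)/(L + mu) = 69/319 = 0.2163


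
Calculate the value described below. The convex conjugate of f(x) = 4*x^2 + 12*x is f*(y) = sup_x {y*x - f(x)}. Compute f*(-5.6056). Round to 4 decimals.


f*(y) = sup_x {y*x - a*x^2 - b*x} = sup_x {(y-b)*x - a*x^2}
FOC: (y - b) - 2a*x = 0 => x* = (y - b)/(2a)
x* = (-5.6056 - 12)/(2*4) = -2.2007
f*(-5.6056) = (y-b)^2/(4a) = (-5.6056 - 12)^2/(4*4)
= 309.9572/16 = 19.3723


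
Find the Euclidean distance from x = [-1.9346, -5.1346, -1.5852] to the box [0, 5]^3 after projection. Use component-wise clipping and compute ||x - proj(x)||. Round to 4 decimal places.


Project each component onto [0, 5].
clip(-1.9346) = 0.0, clip(-5.1346) = 0.0, clip(-1.5852) = 0.0
Projection = [0.0, 0.0, 0.0]
Squared diffs: [3.7427, 26.3641, 2.5129]
Distance = sqrt(32.6197) = 5.7114


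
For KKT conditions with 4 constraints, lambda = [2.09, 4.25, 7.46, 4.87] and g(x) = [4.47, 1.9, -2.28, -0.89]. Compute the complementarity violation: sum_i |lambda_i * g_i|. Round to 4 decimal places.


KKT complementary slackness check:
lambda_1 * g_1 = 2.09 * 4.47 = 9.3423
lambda_2 * g_2 = 4.25 * 1.9 = 8.075
lambda_3 * g_3 = 7.46 * -2.28 = -17.0088
lambda_4 * g_4 = 4.87 * -0.89 = -4.3343
Total violation = 9.3423 + 8.075 + 17.0088 + 4.3343 = 38.7604


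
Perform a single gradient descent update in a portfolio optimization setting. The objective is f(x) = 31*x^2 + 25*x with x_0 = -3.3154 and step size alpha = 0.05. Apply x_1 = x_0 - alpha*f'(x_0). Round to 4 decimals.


We compute the gradient at x_0 and apply the update.
f'(x) = 62*x + 25
f'(-3.3154) = 62*-3.3154 + 25 = -180.5548
x_1 = -3.3154 - 0.05*-180.5548 = 5.7123


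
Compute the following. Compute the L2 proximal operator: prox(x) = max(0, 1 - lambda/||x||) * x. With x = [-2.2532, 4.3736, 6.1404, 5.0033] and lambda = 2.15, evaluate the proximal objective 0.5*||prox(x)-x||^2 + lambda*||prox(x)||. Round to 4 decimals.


Step 1: Compute ||x||.
||x|| = 9.3243
Step 2: Compute scaling factor.
scale = max(0, 1 - 2.15/9.3243) = 0.7694
Step 3: prox(x) = [-1.7337, 3.3651, 4.7245, 3.8496]
||prox(x)|| = 7.1743
Step 4: Proximal objective.
0.5*||prox-x||^2 = 2.3113
lambda*||prox|| = 15.4247
Total = 17.736


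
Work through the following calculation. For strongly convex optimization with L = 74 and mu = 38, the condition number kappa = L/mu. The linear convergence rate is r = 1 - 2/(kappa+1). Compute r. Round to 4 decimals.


Step 1: Compute the condition number.
kappa = L/mu = 74/38 = 1.9474
Step 2: Compute the convergence rate.
r = 1 - 2/(kappa + 1) = 1 - 2*mu/(L + mu) = (L - mu)/(L + mu) = 36/112 = 0.3214


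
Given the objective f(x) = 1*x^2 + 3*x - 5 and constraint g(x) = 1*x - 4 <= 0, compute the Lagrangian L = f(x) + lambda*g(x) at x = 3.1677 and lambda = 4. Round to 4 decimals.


Step 1: Evaluate f(x).
f(3.1677) = 1*3.1677^2 + 3*3.1677 - 5 = 14.5374
Step 2: Evaluate g(x).
g(3.1677) = 1*3.1677 - 4 = -0.8323
Step 3: Compute Lagrangian.
L = 14.5374 + 4*-0.8323 = 11.2082


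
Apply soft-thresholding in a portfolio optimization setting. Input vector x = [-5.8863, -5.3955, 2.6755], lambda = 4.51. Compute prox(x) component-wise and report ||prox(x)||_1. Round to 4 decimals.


Soft-thresholding with lambda = 4.51:
prox(-5.8863) = sign(-5.8863)*max(|-5.8863| - 4.51, 0) = -1.3763
prox(-5.3955) = sign(-5.3955)*max(|-5.3955| - 4.51, 0) = -0.8855
prox(2.6755) = sign(2.6755)*max(|2.6755| - 4.51, 0) = 0.0
prox(x) = [-1.3763, -0.8855, 0.0]
||prox(x)||_1 = 1.3763 + 0.8855 + 0.0 = 2.2618


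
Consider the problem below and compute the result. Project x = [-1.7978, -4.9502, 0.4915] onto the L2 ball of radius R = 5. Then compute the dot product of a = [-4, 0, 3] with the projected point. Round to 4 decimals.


Step 1: Compute ||x|| (intermediates to 6 decimals).
||x|| = sqrt((-1.7978)^2 + (-4.9502)^2 + 0.4915^2) = 5.289436
Step 2: Project.
Since ||x|| > R, scale = R/||x|| = 5/5.289436 = 0.94528, proj(x) = scale * x
proj(x) = [-1.699424, -4.679325, 0.464605]
Step 3: Dot product.
a^T * proj(x) = -4*(-1.699424) + 0*(-4.679325) + 3*0.464605 = 8.1915


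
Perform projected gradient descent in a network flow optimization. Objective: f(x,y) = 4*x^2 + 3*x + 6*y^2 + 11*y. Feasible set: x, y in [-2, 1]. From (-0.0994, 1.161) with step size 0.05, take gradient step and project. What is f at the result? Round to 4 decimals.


Step 1: Compute gradient at (-0.0994, 1.161).
grad_x = 2*4*-0.0994 + 3 = 2.2048
grad_y = 2*6*1.161 + 11 = 24.932
Step 2: Gradient step.
x_raw = -0.0994 - 0.05*2.2048 = -0.2096
y_raw = 1.161 - 0.05*24.932 = -0.0856
Step 3: Project onto [-2, 1].
x_proj = clip(-0.2096) = -0.2096
y_proj = clip(-0.0856) = -0.0856
Step 4: Evaluate f.
f(-0.2096, -0.0856) = -1.3508


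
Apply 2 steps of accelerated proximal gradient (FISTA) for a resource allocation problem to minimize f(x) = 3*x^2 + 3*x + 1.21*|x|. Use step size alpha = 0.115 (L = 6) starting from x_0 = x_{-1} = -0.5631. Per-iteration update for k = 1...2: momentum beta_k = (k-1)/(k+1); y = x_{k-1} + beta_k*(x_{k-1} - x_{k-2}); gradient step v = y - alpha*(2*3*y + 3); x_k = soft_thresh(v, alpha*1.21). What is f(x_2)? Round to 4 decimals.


FISTA on f(x) = 3*x^2 + 3*x + 1.21*|x|
L = 6, alpha = 0.115
Iteration 1: beta = 0.0, y = -0.5631 + 0.0*(-0.5631 + 0.5631) = -0.5631
  grad(y) = -0.3786, v = y - alpha*grad = -0.5196
  prox(v) = soft_thresh(-0.5196, 0.1392) = -0.3804
Iteration 2: beta = 0.3333, y = -0.3804 + 0.3333*(-0.3804 + 0.5631) = -0.3195
  grad(y) = 1.0829, v = y - alpha*grad = -0.444
  prox(v) = soft_thresh(-0.444, 0.1392) = -0.3049
f(x_2) = 3*(-0.3049)^2 + 3*(-0.3049) + 1.21*|-0.3049| = -0.2669


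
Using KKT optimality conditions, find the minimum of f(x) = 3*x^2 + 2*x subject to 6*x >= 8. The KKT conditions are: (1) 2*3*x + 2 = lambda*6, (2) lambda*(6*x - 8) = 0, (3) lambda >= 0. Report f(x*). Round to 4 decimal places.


Step 1: Try lambda = 0 (constraint inactive).
x_unc = -2/(2*3) = -0.3333
Check: 6*-0.3333 = -1.9998 < 8 -- violated!
Step 2: Constraint must be active: 6*x = 8
x* = 8/6 = 4/3 = 1.3333 (rounded; the exact value 4/3 is used below)
lambda = (2*3*(4/3) + 2)/6 = 1.6667
Step 3: Compute optimal value.
f(x*) = 3*(4/3)^2 + 2*(4/3) = 8.0


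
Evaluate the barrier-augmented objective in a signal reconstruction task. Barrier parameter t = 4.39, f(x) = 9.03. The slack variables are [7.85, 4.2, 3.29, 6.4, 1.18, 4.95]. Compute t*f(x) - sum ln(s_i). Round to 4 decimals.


Step 1: Compute log-barrier.
ln values: [2.0605, 1.4351, 1.1909, 1.8563, 0.1655, 1.5994]
phi = -(2.0605 + 1.4351 + 1.1909 + 1.8563 + 0.1655 + 1.5994) = -8.3077
Step 2: Compute augmented objective.
t*f(x) = 4.39*9.03 = 39.6417
Total = 39.6417 - 8.3077 = 31.334


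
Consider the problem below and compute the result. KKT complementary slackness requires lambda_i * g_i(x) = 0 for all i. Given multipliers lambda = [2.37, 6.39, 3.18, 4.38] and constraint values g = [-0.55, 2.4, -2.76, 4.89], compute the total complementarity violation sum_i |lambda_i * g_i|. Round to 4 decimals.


KKT complementary slackness check:
lambda_1 * g_1 = 2.37 * -0.55 = -1.3035
lambda_2 * g_2 = 6.39 * 2.4 = 15.336
lambda_3 * g_3 = 3.18 * -2.76 = -8.7768
lambda_4 * g_4 = 4.38 * 4.89 = 21.4182
Total violation = 1.3035 + 15.336 + 8.7768 + 21.4182 = 46.8345


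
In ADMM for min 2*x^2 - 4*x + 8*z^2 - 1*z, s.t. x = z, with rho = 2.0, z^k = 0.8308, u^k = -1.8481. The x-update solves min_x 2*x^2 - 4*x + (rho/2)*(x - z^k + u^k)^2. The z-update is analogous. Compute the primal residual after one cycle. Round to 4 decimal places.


ADMM iteration with rho = 2.0, z^k = 0.8308, u^k = -1.8481
Step 1: x-update.
Minimize 2*x^2 - 4*x + (2.0/2)*(x - 0.8308 - 1.8481)^2
FOC: (2*2 + 2.0)*x = 4 + 2.0*(0.8308 + 1.8481)
x^{k+1} = 1.5596
Step 2: z-update.
Minimize 8*z^2 - 1*z + (2.0/2)*(1.5596 - z - 1.8481)^2
FOC: (2*8 + 2.0)*z = 1 + 2.0*(1.5596 - 1.8481)
z^{k+1} = 0.0235
Step 3: u-update.
u^{k+1} = -1.8481 + 1.5596 - 0.0235 = -0.312
Step 4: Primal residual = |1.5596 - 0.0235| = 1.5361


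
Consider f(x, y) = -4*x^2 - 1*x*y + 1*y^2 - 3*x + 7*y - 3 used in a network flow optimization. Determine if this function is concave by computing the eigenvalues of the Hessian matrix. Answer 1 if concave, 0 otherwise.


The Hessian of f(x,y) = -4*x^2 - 1*x*y + 1*y^2 - 3*x + 7*y - 3 is:
H = [[-8, -1], [-1, 2]]
Trace = -8 + 2 = -6
Determinant = -8*2 - (-1)^2 = -17
Discriminant = (-6)^2 - 4*-17 = 104.0
Eigenvalues: lambda_1 = -8.099, lambda_2 = 2.099
The function is not concave.

0


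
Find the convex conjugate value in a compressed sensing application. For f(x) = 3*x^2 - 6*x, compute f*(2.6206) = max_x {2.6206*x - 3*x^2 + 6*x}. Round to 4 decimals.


f*(y) = sup_x {y*x - a*x^2 - b*x} = sup_x {(y-b)*x - a*x^2}
FOC: (y - b) - 2a*x = 0 => x* = (y - b)/(2a)
x* = (2.6206 + 6)/(2*3) = 1.4368
f*(2.6206) = (y-b)^2/(4a) = (2.6206 + 6)^2/(4*3)
= 74.3147/12 = 6.1929


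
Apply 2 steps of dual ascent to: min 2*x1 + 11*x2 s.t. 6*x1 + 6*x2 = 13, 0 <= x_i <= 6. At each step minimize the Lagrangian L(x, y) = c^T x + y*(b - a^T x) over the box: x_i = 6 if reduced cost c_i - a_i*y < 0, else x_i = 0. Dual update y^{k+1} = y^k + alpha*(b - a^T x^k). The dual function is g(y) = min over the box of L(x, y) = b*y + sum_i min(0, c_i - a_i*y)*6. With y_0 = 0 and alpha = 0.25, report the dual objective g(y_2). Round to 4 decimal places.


Dual ascent for LP: min 2*x1 + 11*x2, 6*x1 + 6*x2 = 13, 0 <= x_i <= 6
Step 1: y^k = 0.0, reduced costs: (2.0, 11.0)
  x^k = (0.0, 0.0), subgradient = b - a^T x = 13.0
  y^{k+1} = 0.0 + 0.25*13.0 = 3.25
Step 2: y^k = 3.25, reduced costs: (-17.5, -8.5)
  x^k = (6.0, 6.0), subgradient = b - a^T x = -59.0
  y^{k+1} = 3.25 + 0.25*-59.0 = -11.5
Dual objective at y_2 = -11.5: reduced costs (71.0, 80.0), box minimizer x = (0.0, 0.0)
g(y_2) = b*y + (c1 - a1*y)*x1 + (c2 - a2*y)*x2 = 13*(-11.5) + 71.0*0.0 + 80.0*0.0 = -149.5 + 0.0 + 0.0 = -149.5


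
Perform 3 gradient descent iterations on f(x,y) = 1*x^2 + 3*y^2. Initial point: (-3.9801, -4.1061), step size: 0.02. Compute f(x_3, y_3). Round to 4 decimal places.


Gradient descent on f(x,y) = 1*x^2 + 3*y^2.
Starting point: (-3.9801, -4.1061), alpha = 0.02
Step 1: grad_x = 2*1*-3.9801 = -7.9602, grad_y = 2*3*-4.1061 = -24.6366
  x_1 = -3.9801 - 0.02*-7.9602 = -3.8209
  y_1 = -4.1061 - 0.02*-24.6366 = -3.6134
Step 2: grad_x = 2*1*-3.8209 = -7.6418, grad_y = 2*3*-3.6134 = -21.6802
  x_2 = -3.8209 - 0.02*-7.6418 = -3.6681
  y_2 = -3.6134 - 0.02*-21.6802 = -3.1798
Step 3: grad_x = 2*1*-3.6681 = -7.3361, grad_y = 2*3*-3.1798 = -19.0786
  x_3 = -3.6681 - 0.02*-7.3361 = -3.5213
  y_3 = -3.1798 - 0.02*-19.0786 = -2.7982
f(-3.5213, -2.7982) = 1*(-3.5213)^2 + 3*(-2.7982)^2 = 35.8895


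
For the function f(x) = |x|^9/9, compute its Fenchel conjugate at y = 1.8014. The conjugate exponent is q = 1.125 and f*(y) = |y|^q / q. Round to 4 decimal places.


The conjugate exponent q satisfies 1/p + 1/q = 1.
p = 9, so q = 9/(9 - 1) = 1.125
|y|^q = 1.8014^1.125 = 1.9389
f*(1.8014) = 1.9389 / 1.125 = 1.7235


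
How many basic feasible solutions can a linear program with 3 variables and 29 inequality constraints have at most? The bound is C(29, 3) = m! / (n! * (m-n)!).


Each vertex corresponds to some choice of n active constraints out of m, so the number of vertices is at most C(m, n) = m! / (n!(m-n)!).
m = 29, n = 3
Numerator: 29 * 28 * 27
Denominator: 3! = 6
C(29, 3) = 3654


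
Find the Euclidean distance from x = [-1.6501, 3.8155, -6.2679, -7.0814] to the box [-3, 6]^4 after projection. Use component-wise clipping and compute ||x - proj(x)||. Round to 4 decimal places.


Project each component onto [-3, 6].
clip(-1.6501) = -1.6501, clip(3.8155) = 3.8155, clip(-6.2679) = -3.0, clip(-7.0814) = -3.0
Projection = [-1.6501, 3.8155, -3.0, -3.0]
Squared diffs: [0.0, 0.0, 10.6792, 16.6578]
Distance = sqrt(27.337) = 5.2285


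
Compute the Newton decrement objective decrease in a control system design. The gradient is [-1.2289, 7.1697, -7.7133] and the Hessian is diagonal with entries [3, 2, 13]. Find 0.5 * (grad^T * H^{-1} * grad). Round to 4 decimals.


Step 1: H is diagonal, so H^(-1) * g = [-0.4096, 3.5849, -0.5933].
Step 2: g^T H^(-1) g = sum_i g_i^2 / H_ii
  = (-1.2289)^2/3 + (7.1697)^2/2 + (-7.7133)^2/13
  = 0.5034 + 25.7023 + 4.5765 = 30.7822
Step 3: Objective decrease = 0.5 * g^T H^(-1) g = 15.3911


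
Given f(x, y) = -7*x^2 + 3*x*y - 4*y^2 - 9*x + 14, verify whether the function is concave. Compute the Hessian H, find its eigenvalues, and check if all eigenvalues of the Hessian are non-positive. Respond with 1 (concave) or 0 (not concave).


The Hessian of f(x,y) = -7*x^2 + 3*x*y - 4*y^2 - 9*x + 14 is:
H = [[-14, 3], [3, -8]]
Trace = -14 - 8 = -22
Determinant = -14*-8 - (3)^2 = 103
Discriminant = (-22)^2 - 4*103 = 72.0
Eigenvalues: lambda_1 = -15.2426, lambda_2 = -6.7574
The function is concave.

1


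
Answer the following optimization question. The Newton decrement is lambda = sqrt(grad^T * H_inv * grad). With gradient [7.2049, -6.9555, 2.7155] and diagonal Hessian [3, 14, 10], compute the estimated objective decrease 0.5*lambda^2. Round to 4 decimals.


Step 1: H is diagonal, so H^(-1) * g = [2.4016, -0.4968, 0.2716].
Step 2: g^T H^(-1) g = sum_i g_i^2 / H_ii
  = (7.2049)^2/3 + (-6.9555)^2/14 + (2.7155)^2/10
  = 17.3035 + 3.4556 + 0.7374 = 21.4966
Step 3: Objective decrease = 0.5 * g^T H^(-1) g = 10.7483


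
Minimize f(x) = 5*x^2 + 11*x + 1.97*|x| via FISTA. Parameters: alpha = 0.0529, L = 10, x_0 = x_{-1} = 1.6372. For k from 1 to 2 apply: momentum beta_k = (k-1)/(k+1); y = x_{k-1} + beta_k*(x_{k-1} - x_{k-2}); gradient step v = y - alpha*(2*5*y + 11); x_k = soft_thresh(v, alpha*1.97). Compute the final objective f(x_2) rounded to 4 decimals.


FISTA on f(x) = 5*x^2 + 11*x + 1.97*|x|
L = 10, alpha = 0.0529
Iteration 1: beta = 0.0, y = 1.6372 + 0.0*(1.6372 - 1.6372) = 1.6372
  grad(y) = 27.372, v = y - alpha*grad = 0.1892
  prox(v) = soft_thresh(0.1892, 0.1042) = 0.085
Iteration 2: beta = 0.3333, y = 0.085 + 0.3333*(0.085 - 1.6372) = -0.4324
  grad(y) = 6.6761, v = y - alpha*grad = -0.7856
  prox(v) = soft_thresh(-0.7856, 0.1042) = -0.6813
f(x_2) = 5*(-0.6813)^2 + 11*(-0.6813) + 1.97*|-0.6813| = -3.8314


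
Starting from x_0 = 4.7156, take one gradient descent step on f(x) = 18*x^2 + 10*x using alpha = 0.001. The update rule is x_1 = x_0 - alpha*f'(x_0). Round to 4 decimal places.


We compute the gradient at x_0 and apply the update.
f'(x) = 36*x + 10
f'(4.7156) = 36*4.7156 + 10 = 179.7616
x_1 = 4.7156 - 0.001*179.7616 = 4.5358


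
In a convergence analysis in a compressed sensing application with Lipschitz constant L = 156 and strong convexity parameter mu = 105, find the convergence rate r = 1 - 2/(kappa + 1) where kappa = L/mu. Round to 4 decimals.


Step 1: Compute the condition number.
kappa = L/mu = 156/105 = 1.4857
Step 2: Compute the convergence rate.
r = 1 - 2/(kappa + 1) = 1 - 2*mu/(L + mu) = (L - mu)/(L + mu) = 51/261 = 0.1954


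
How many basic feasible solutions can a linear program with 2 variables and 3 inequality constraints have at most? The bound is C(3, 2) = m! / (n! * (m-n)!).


Each vertex corresponds to some choice of n active constraints out of m, so the number of vertices is at most C(m, n) = m! / (n!(m-n)!).
m = 3, n = 2
Numerator: 3 * 2
Denominator: 2! = 2
C(3, 2) = 3


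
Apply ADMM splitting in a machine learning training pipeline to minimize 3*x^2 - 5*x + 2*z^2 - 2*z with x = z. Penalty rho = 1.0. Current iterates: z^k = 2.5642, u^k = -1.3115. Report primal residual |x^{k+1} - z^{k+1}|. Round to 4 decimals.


ADMM iteration with rho = 1.0, z^k = 2.5642, u^k = -1.3115
Step 1: x-update.
Minimize 3*x^2 - 5*x + (1.0/2)*(x - 2.5642 - 1.3115)^2
FOC: (2*3 + 1.0)*x = 5 + 1.0*(2.5642 + 1.3115)
x^{k+1} = 1.268
Step 2: z-update.
Minimize 2*z^2 - 2*z + (1.0/2)*(1.268 - z - 1.3115)^2
FOC: (2*2 + 1.0)*z = 2 + 1.0*(1.268 - 1.3115)
z^{k+1} = 0.3913
Step 3: u-update.
u^{k+1} = -1.3115 + 1.268 - 0.3913 = -0.4348
Step 4: Primal residual = |1.268 - 0.3913| = 0.8767


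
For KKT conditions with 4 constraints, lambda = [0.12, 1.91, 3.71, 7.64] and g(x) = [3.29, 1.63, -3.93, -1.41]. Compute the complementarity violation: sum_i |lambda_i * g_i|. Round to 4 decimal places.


KKT complementary slackness check:
lambda_1 * g_1 = 0.12 * 3.29 = 0.3948
lambda_2 * g_2 = 1.91 * 1.63 = 3.1133
lambda_3 * g_3 = 3.71 * -3.93 = -14.5803
lambda_4 * g_4 = 7.64 * -1.41 = -10.7724
Total violation = 0.3948 + 3.1133 + 14.5803 + 10.7724 = 28.8608


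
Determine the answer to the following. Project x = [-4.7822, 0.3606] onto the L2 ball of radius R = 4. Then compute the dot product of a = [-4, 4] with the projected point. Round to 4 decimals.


Step 1: Compute ||x|| (intermediates to 6 decimals).
||x|| = sqrt((-4.7822)^2 + 0.3606^2) = 4.795776
Step 2: Project.
Since ||x|| > R, scale = R/||x|| = 4/4.795776 = 0.834067, proj(x) = scale * x
proj(x) = [-3.988675, 0.300765]
Step 3: Dot product.
a^T * proj(x) = -4*(-3.988675) + 4*0.300765 = 17.1578


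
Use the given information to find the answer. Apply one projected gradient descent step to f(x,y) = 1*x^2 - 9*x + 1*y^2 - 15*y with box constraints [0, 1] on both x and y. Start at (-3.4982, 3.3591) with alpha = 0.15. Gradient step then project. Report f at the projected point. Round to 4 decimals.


Step 1: Compute gradient at (-3.4982, 3.3591).
grad_x = 2*1*-3.4982 - 9 = -15.9964
grad_y = 2*1*3.3591 - 15 = -8.2818
Step 2: Gradient step.
x_raw = -3.4982 - 0.15*-15.9964 = -1.0987
y_raw = 3.3591 - 0.15*-8.2818 = 4.6014
Step 3: Project onto [0, 1].
x_proj = clip(-1.0987) = 0.0
y_proj = clip(4.6014) = 1.0
Step 4: Evaluate f.
f(0.0, 1.0) = -14.0


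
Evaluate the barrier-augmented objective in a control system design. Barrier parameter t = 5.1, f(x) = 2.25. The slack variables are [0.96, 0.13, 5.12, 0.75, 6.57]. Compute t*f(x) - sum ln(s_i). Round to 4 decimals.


Step 1: Compute log-barrier.
ln values: [-0.0408, -2.0402, 1.6332, -0.2877, 1.8825]
phi = -(-0.0408 - 2.0402 + 1.6332 - 0.2877 + 1.8825) = -1.1469
Step 2: Compute augmented objective.
t*f(x) = 5.1*2.25 = 11.475
Total = 11.475 - 1.1469 = 10.3281


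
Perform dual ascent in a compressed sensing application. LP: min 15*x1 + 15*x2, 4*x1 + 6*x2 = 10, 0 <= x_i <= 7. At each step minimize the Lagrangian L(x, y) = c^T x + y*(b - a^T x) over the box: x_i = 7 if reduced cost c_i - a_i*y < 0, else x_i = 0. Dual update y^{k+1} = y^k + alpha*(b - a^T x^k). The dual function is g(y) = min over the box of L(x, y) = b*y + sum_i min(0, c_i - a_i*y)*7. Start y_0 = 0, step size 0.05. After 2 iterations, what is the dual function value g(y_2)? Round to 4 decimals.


Dual ascent for LP: min 15*x1 + 15*x2, 4*x1 + 6*x2 = 10, 0 <= x_i <= 7
Step 1: y^k = 0.0, reduced costs: (15.0, 15.0)
  x^k = (0.0, 0.0), subgradient = b - a^T x = 10.0
  y^{k+1} = 0.0 + 0.05*10.0 = 0.5
Step 2: y^k = 0.5, reduced costs: (13.0, 12.0)
  x^k = (0.0, 0.0), subgradient = b - a^T x = 10.0
  y^{k+1} = 0.5 + 0.05*10.0 = 1.0
Dual objective at y_2 = 1.0: reduced costs (11.0, 9.0), box minimizer x = (0.0, 0.0)
g(y_2) = b*y + (c1 - a1*y)*x1 + (c2 - a2*y)*x2 = 10*1.0 + 11.0*0.0 + 9.0*0.0 = 10.0 + 0.0 + 0.0 = 10.0


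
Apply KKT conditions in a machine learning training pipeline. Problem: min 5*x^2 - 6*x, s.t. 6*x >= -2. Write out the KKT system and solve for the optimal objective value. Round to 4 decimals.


Step 1: Try lambda = 0 (constraint inactive).
Stationarity: 2*5*x - 6 = 0
x* = 6/(2*5) = 0.6
Check constraint: 6*0.6 = 3.6 >= -2 -- satisfied.
Step 2: Compute optimal value.
f(x*) = 5*0.6^2 - 6*0.6 = -1.8


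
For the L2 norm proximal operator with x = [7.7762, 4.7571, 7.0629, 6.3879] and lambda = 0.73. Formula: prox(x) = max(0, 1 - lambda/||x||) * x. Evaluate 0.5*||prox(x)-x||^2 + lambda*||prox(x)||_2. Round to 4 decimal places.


Step 1: Compute ||x||.
||x|| = 13.1829
Step 2: Compute scaling factor.
scale = max(0, 1 - 0.73/13.1829) = 0.9446
Step 3: prox(x) = [7.3456, 4.4937, 6.6718, 6.0342]
||prox(x)|| = 12.4529
Step 4: Proximal objective.
0.5*||prox-x||^2 = 0.2665
lambda*||prox|| = 9.0906
Total = 9.3571


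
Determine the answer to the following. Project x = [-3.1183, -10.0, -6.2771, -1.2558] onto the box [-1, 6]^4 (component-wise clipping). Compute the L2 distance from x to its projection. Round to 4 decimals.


Project each component onto [-1, 6].
clip(-3.1183) = -1.0, clip(-10.0) = -1.0, clip(-6.2771) = -1.0, clip(-1.2558) = -1.0
Projection = [-1.0, -1.0, -1.0, -1.0]
Squared diffs: [4.4872, 81.0, 27.8478, 0.0654]
Distance = sqrt(113.4004) = 10.649


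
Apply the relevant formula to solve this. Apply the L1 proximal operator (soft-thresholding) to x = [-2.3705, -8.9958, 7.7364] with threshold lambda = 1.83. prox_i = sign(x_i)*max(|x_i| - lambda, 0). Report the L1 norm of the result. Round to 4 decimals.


Soft-thresholding with lambda = 1.83:
prox(-2.3705) = sign(-2.3705)*max(|-2.3705| - 1.83, 0) = -0.5405
prox(-8.9958) = sign(-8.9958)*max(|-8.9958| - 1.83, 0) = -7.1658
prox(7.7364) = sign(7.7364)*max(|7.7364| - 1.83, 0) = 5.9064
prox(x) = [-0.5405, -7.1658, 5.9064]
||prox(x)||_1 = 0.5405 + 7.1658 + 5.9064 = 13.6127


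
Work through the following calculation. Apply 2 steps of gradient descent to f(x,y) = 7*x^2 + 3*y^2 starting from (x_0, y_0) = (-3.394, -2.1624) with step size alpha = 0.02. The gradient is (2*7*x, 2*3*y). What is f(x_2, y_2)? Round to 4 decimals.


Gradient descent on f(x,y) = 7*x^2 + 3*y^2.
Starting point: (-3.394, -2.1624), alpha = 0.02
Step 1: grad_x = 2*7*-3.394 = -47.516, grad_y = 2*3*-2.1624 = -12.9744
  x_1 = -3.394 - 0.02*-47.516 = -2.4437
  y_1 = -2.1624 - 0.02*-12.9744 = -1.9029
Step 2: grad_x = 2*7*-2.4437 = -34.2115, grad_y = 2*3*-1.9029 = -11.4175
  x_2 = -2.4437 - 0.02*-34.2115 = -1.7594
  y_2 = -1.9029 - 0.02*-11.4175 = -1.6746
f(-1.7594, -1.6746) = 7*(-1.7594)^2 + 3*(-1.6746)^2 = 30.0821


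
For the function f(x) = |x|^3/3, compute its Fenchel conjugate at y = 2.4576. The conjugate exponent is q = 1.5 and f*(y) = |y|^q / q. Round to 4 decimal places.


The conjugate exponent q satisfies 1/p + 1/q = 1.
p = 3, so q = 3/(3 - 1) = 1.5
|y|^q = 2.4576^1.5 = 3.8527
f*(2.4576) = 3.8527 / 1.5 = 2.5685


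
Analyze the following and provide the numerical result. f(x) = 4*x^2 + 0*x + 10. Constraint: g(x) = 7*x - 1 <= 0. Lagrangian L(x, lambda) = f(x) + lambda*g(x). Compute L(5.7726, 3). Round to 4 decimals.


Step 1: Evaluate f(x).
f(5.7726) = 4*5.7726^2 + 0*5.7726 + 10 = 143.2916
Step 2: Evaluate g(x).
g(5.7726) = 7*5.7726 - 1 = 39.4082
Step 3: Compute Lagrangian.
L = 143.2916 + 3*39.4082 = 261.5162


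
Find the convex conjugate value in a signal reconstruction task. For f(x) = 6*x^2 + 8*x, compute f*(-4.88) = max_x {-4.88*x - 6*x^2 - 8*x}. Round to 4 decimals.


f*(y) = sup_x {y*x - a*x^2 - b*x} = sup_x {(y-b)*x - a*x^2}
FOC: (y - b) - 2a*x = 0 => x* = (y - b)/(2a)
x* = (-4.88 - 8)/(2*6) = -1.0733
f*(-4.88) = (y-b)^2/(4a) = (-4.88 - 8)^2/(4*6)
= 165.8944/24 = 6.9123


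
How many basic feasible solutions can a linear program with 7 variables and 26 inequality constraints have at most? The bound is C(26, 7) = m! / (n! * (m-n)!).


Each vertex corresponds to some choice of n active constraints out of m, so the number of vertices is at most C(m, n) = m! / (n!(m-n)!).
m = 26, n = 7
Numerator: 26 * 25 * 24 * 23 * 22 * 21 * 20
Denominator: 7! = 5040
C(26, 7) = 657800


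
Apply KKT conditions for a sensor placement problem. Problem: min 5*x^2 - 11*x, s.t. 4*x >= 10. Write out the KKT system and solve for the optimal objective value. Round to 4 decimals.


Step 1: Try lambda = 0 (constraint inactive).
x_unc = 11/(2*5) = 1.1
Check: 4*1.1 = 4.4 < 10 -- violated!
Step 2: Constraint must be active: 4*x = 10
x* = 10/4 = 2.5
lambda = (2*5*2.5 - 11)/4 = 3.5
Step 3: Compute optimal value.
f(x*) = 5*2.5^2 - 11*2.5 = 3.75


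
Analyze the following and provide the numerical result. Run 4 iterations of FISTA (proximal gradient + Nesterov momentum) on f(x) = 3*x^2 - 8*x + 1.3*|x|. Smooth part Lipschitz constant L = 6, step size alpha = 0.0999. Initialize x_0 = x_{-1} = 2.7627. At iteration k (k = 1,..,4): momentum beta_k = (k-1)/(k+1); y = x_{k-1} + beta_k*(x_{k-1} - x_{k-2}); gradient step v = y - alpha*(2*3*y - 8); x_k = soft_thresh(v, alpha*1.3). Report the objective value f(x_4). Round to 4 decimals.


FISTA on f(x) = 3*x^2 - 8*x + 1.3*|x|
L = 6, alpha = 0.0999
Iteration 1: beta = 0.0, y = 2.7627 + 0.0*(2.7627 - 2.7627) = 2.7627
  grad(y) = 8.5762, v = y - alpha*grad = 1.9059
  prox(v) = soft_thresh(1.9059, 0.1299) = 1.7761
Iteration 2: beta = 0.3333, y = 1.7761 + 0.3333*(1.7761 - 2.7627) = 1.4472
  grad(y) = 0.6831, v = y - alpha*grad = 1.3789
  prox(v) = soft_thresh(1.3789, 0.1299) = 1.2491
Iteration 3: beta = 0.5, y = 1.2491 + 0.5*(1.2491 - 1.7761) = 0.9856
  grad(y) = -2.0865, v = y - alpha*grad = 1.194
  prox(v) = soft_thresh(1.194, 0.1299) = 1.0642
Iteration 4: beta = 0.6, y = 1.0642 + 0.6*(1.0642 - 1.2491) = 0.9532
  grad(y) = -2.2808, v = y - alpha*grad = 1.1811
  prox(v) = soft_thresh(1.1811, 0.1299) = 1.0512
f(x_4) = 3*1.0512^2 - 8*1.0512 + 1.3*|1.0512| = -3.728


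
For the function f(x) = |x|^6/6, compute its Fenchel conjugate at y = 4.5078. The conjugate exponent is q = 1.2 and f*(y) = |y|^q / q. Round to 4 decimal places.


The conjugate exponent q satisfies 1/p + 1/q = 1.
p = 6, so q = 6/(6 - 1) = 1.2
|y|^q = 4.5078^1.2 = 6.092
f*(4.5078) = 6.092 / 1.2 = 5.0766


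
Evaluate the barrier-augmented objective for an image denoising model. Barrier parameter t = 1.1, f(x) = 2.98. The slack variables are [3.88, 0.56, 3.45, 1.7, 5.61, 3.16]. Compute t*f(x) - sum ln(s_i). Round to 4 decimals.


Step 1: Compute log-barrier.
ln values: [1.3558, -0.5798, 1.2384, 0.5306, 1.7246, 1.1506]
phi = -(1.3558 - 0.5798 + 1.2384 + 0.5306 + 1.7246 + 1.1506) = -5.4201
Step 2: Compute augmented objective.
t*f(x) = 1.1*2.98 = 3.278
Total = 3.278 - 5.4201 = -2.1421


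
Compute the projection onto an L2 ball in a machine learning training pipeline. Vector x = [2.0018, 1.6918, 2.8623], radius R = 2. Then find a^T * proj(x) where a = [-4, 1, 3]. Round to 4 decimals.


Step 1: Compute ||x|| (intermediates to 6 decimals).
||x|| = sqrt(2.0018^2 + 1.6918^2 + 2.8623^2) = 3.880999
Step 2: Project.
Since ||x|| > R, scale = R/||x|| = 2/3.880999 = 0.515331, proj(x) = scale * x
proj(x) = [1.03159, 0.871837, 1.475032]
Step 3: Dot product.
a^T * proj(x) = -4*1.03159 + 1*0.871837 + 3*1.475032 = 1.1706


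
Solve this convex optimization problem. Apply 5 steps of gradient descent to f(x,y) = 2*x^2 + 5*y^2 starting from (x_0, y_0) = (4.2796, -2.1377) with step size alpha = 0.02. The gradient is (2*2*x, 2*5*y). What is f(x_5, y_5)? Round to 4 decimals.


Gradient descent on f(x,y) = 2*x^2 + 5*y^2.
Starting point: (4.2796, -2.1377), alpha = 0.02
Step 1: grad_x = 2*2*4.2796 = 17.1184, grad_y = 2*5*-2.1377 = -21.377
  x_1 = 4.2796 - 0.02*17.1184 = 3.9372
  y_1 = -2.1377 - 0.02*-21.377 = -1.7102
Step 2: grad_x = 2*2*3.9372 = 15.7489, grad_y = 2*5*-1.7102 = -17.1016
  x_2 = 3.9372 - 0.02*15.7489 = 3.6223
  y_2 = -1.7102 - 0.02*-17.1016 = -1.3681
Step 3: grad_x = 2*2*3.6223 = 14.489, grad_y = 2*5*-1.3681 = -13.6813
  x_3 = 3.6223 - 0.02*14.489 = 3.3325
  y_3 = -1.3681 - 0.02*-13.6813 = -1.0945
Step 4: grad_x = 2*2*3.3325 = 13.3299, grad_y = 2*5*-1.0945 = -10.945
  x_4 = 3.3325 - 0.02*13.3299 = 3.0659
  y_4 = -1.0945 - 0.02*-10.945 = -0.8756
Step 5: grad_x = 2*2*3.0659 = 12.2635, grad_y = 2*5*-0.8756 = -8.756
  x_5 = 3.0659 - 0.02*12.2635 = 2.8206
  y_5 = -0.8756 - 0.02*-8.756 = -0.7005
f(2.8206, -0.7005) = 2*2.8206^2 + 5*(-0.7005)^2 = 18.365
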